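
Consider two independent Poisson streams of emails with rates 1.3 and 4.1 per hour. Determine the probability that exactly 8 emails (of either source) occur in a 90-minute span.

0.1395

Independent Poisson processes superpose: combined rate λ = 1.3 + 4.1 = 5.4 per hour.
Over the interval, μ = 5.4 × 1.5 = 8.1 (a 90-minute span = 1.5 hours).
P(N = 8) = e^(−8.1) · 8.1^8/8! ≈ 0.1395.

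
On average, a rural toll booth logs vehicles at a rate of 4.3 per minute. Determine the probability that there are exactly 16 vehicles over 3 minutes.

0.0702

Over the interval, μ = 4.3 × 3 = 12.9 (3 minutes).
P(N = 16) = e^(−μ) μ^16/16! = e^(−12.9) · 12.9^16/20922789888000 ≈ 0.0702.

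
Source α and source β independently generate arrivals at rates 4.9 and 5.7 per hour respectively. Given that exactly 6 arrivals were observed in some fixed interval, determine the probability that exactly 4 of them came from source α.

0.1981

Given the total, each event is independently from source α with probability p = λ_α/(λ_α+λ_β) = 4.9/10.6 ≈ 0.4623.
So K ~ Binomial(6, 4.9/10.6): P(K = 4) = C(6,4) · (4.9/10.6)^4 · (5.7/10.6)^2 ≈ 0.1981.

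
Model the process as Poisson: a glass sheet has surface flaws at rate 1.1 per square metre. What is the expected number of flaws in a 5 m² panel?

E[N] = λt = 1.1 × 5 = 5.5 (a 5 m² panel = 5 square metres).

5.5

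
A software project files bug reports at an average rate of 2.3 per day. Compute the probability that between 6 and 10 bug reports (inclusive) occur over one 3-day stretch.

Over the interval, μ = 2.3 × 3 = 6.9 (a 3-day stretch = 3 days).
P(6 ≤ N ≤ 10) = Σ_{j=6}^{10} e^(−6.9) · 6.9^j/j! ≈ 0.5948.

0.5948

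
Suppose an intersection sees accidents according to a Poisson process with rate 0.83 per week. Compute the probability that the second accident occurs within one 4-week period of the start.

Over the interval, μ = 0.83 × 4 = 3.32 (a 4-week period = 4 weeks).
The second arrival falls in the interval iff at least 2 events occur there: P(S_2 ≤ t) = P(N ≥ 2) = 1 − P(N ≤ 1) ≈ 0.8438.

0.8438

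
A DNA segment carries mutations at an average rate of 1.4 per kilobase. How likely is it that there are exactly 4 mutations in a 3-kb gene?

Over the interval, μ = 1.4 × 3 = 4.2 (a 3-kb gene = 3 kilobases).
P(N = 4) = e^(−μ) μ^4/4! = e^(−4.2) · 4.2^4/24 ≈ 0.1944.

0.1944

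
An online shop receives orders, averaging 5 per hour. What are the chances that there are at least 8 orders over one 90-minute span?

0.4754

Over the interval, μ = 5 × 1.5 = 7.5 (a 90-minute span = 1.5 hours).
P(N ≥ 8) = 1 − P(N ≤ 7) = 1 − Σ_{j=0}^{7} e^(−μ) μ^j/j! ≈ 0.4754.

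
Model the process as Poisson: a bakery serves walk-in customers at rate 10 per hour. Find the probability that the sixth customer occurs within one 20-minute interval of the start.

Over the interval, μ = 10 × 1/3 ≈ 3.33333 (a 20-minute interval = 1/3 hours).
The sixth arrival falls in the interval iff at least 6 events occur there: P(S_6 ≤ t) = P(N ≥ 6) = 1 − P(N ≤ 5) ≈ 0.1212.

0.1212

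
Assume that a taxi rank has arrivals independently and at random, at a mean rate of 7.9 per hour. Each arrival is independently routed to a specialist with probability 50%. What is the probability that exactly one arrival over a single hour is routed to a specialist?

0.0761

Thinning: the arrivals that are routed to a specialist themselves form a Poisson process with rate 0.5 × 7.9 = 3.95 per hour.
So μ = 3.95.
P(N = 1) = e^(−3.95) · 3.95^1/1! ≈ 0.0761.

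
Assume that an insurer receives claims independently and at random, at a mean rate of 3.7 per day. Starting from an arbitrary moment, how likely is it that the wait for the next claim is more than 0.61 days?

The wait for the next event is exponential with rate λ = 3.7 per day.
P(T > 0.61) = e^(−λt) = e^(−3.7 × 0.61) = e^(−2.257) ≈ 0.1047.

0.1047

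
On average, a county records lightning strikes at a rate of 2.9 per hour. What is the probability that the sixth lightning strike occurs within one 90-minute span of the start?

0.2717

Over the interval, μ = 2.9 × 1.5 = 4.35 (a 90-minute span = 1.5 hours).
The sixth arrival falls in the interval iff at least 6 events occur there: P(S_6 ≤ t) = P(N ≥ 6) = 1 − P(N ≤ 5) ≈ 0.2717.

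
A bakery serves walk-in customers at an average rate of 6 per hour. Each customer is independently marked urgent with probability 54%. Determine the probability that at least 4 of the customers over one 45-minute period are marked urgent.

0.2276

Thinning: the customers that are marked urgent themselves form a Poisson process with rate 0.54 × 6 = 3.24 per hour.
Over the interval, μ = 3.24 × 0.75 = 2.43 (a 45-minute period = 0.75 hours).
P(N ≥ 4) = 1 − P(N ≤ 3) ≈ 0.2276.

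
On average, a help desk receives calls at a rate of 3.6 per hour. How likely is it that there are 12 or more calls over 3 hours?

0.3969

Over the interval, μ = 3.6 × 3 = 10.8 (3 hours).
P(N ≥ 12) = 1 − P(N ≤ 11) = 1 − Σ_{j=0}^{11} e^(−μ) μ^j/j! ≈ 0.3969.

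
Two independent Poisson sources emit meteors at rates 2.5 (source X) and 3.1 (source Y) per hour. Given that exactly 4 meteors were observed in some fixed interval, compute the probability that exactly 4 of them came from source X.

0.0397

Given the total, each event is independently from source X with probability p = λ_X/(λ_X+λ_Y) = 2.5/5.6 ≈ 0.4464.
So K ~ Binomial(4, 2.5/5.6): P(K = 4) = C(4,4) · (2.5/5.6)^4 · (3.1/5.6)^0 ≈ 0.0397.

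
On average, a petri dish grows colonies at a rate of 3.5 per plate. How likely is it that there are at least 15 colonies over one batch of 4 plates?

0.4296

Over the interval, μ = 3.5 × 4 = 14 (a batch of 4 plates = 4 plates).
P(N ≥ 15) = 1 − P(N ≤ 14) = 1 − Σ_{j=0}^{14} e^(−μ) μ^j/j! ≈ 0.4296.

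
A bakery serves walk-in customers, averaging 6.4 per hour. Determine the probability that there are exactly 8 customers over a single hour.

With mean μ = 6.4 per hour,
P(N = 8) = e^(−μ) μ^8/8! = e^(−6.4) · 6.4^8/40320 ≈ 0.1160.

0.1160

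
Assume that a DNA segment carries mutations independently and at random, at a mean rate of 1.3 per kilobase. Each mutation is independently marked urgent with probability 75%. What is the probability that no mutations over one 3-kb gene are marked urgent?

0.0537

Thinning: the mutations that are marked urgent themselves form a Poisson process with rate 0.75 × 1.3 = 0.975 per kilobase.
Over the interval, μ = 0.975 × 3 = 2.925 (a 3-kb gene = 3 kilobases).
P(N = 0) = e^(−2.925) · 2.925^0/0! ≈ 0.0537.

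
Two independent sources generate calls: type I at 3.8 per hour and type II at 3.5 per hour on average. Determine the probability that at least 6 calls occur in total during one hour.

Independent Poisson processes superpose: combined rate λ = 3.8 + 3.5 = 7.3 per hour.
So μ = 7.3.
P(N ≥ 6) = 1 − P(N ≤ 5) ≈ 0.7360.

0.7360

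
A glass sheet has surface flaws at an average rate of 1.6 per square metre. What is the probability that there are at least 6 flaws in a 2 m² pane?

Over the interval, μ = 1.6 × 2 = 3.2 (a 2 m² pane = 2 square metres).
P(N ≥ 6) = 1 − P(N ≤ 5) = 1 − Σ_{j=0}^{5} e^(−μ) μ^j/j! ≈ 0.1054.

0.1054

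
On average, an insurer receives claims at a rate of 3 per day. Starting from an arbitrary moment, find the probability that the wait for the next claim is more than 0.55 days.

The wait for the next event is exponential with rate λ = 3 per day.
P(T > 0.55) = e^(−λt) = e^(−3 × 0.55) = e^(−1.65) ≈ 0.1920.

0.1920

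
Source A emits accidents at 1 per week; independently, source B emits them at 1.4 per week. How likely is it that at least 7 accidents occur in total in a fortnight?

0.2092

Independent Poisson processes superpose: combined rate λ = 1 + 1.4 = 2.4 per week.
Over the interval, μ = 2.4 × 2 = 4.8 (a fortnight = 2 weeks).
P(N ≥ 7) = 1 − P(N ≤ 6) ≈ 0.2092.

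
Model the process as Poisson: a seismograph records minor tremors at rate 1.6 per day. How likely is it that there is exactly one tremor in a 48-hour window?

Over the interval, μ = 1.6 × 2 = 3.2 (a 48-hour window = 2 days).
P(N = 1) = e^(−μ) μ^1/1! = e^(−3.2) · 3.2^1/1 ≈ 0.1304.

0.1304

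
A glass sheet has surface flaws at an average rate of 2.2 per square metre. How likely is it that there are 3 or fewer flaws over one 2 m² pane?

Over the interval, μ = 2.2 × 2 = 4.4 (a 2 m² pane = 2 square metres).
P(N ≤ 3) = Σ_{j=0}^{3} e^(−μ) μ^j/j! ≈ 0.3594.

0.3594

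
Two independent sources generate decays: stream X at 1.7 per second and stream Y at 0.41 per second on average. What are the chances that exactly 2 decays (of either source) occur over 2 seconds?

0.1309

Independent Poisson processes superpose: combined rate λ = 1.7 + 0.41 = 2.11 per second.
Over the interval, μ = 2.11 × 2 = 4.22 (2 seconds).
P(N = 2) = e^(−4.22) · 4.22^2/2! ≈ 0.1309.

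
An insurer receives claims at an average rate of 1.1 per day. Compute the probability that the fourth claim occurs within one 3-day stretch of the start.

0.4197

Over the interval, μ = 1.1 × 3 = 3.3 (a 3-day stretch = 3 days).
The fourth arrival falls in the interval iff at least 4 events occur there: P(S_4 ≤ t) = P(N ≥ 4) = 1 − P(N ≤ 3) ≈ 0.4197.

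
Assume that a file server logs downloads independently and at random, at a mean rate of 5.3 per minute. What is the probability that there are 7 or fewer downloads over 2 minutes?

0.1710

Over the interval, μ = 5.3 × 2 = 10.6 (2 minutes).
P(N ≤ 7) = Σ_{j=0}^{7} e^(−μ) μ^j/j! ≈ 0.1710.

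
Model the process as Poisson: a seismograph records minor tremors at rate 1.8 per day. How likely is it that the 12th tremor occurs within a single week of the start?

0.6050

Over the interval, μ = 1.8 × 7 = 12.6 (a week = 7 days).
The 12th arrival falls in the interval iff at least 12 events occur there: P(S_12 ≤ t) = P(N ≥ 12) = 1 − P(N ≤ 11) ≈ 0.6050.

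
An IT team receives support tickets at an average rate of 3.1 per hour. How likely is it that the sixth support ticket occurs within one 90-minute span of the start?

0.3229

Over the interval, μ = 3.1 × 1.5 = 4.65 (a 90-minute span = 1.5 hours).
The sixth arrival falls in the interval iff at least 6 events occur there: P(S_6 ≤ t) = P(N ≥ 6) = 1 − P(N ≤ 5) ≈ 0.3229.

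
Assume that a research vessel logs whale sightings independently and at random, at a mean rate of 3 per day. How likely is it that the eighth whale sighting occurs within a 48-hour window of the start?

0.2560

Over the interval, μ = 3 × 2 = 6 (a 48-hour window = 2 days).
The eighth arrival falls in the interval iff at least 8 events occur there: P(S_8 ≤ t) = P(N ≥ 8) = 1 − P(N ≤ 7) ≈ 0.2560.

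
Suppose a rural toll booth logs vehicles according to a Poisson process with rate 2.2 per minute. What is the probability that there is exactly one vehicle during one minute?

With mean μ = 2.2 per minute,
P(N = 1) = e^(−μ) μ^1/1! = e^(−2.2) · 2.2^1/1 ≈ 0.2438.

0.2438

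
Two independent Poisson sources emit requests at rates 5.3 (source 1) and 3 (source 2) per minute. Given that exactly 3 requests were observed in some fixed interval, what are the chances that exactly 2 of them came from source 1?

Given the total, each event is independently from source 1 with probability p = λ_1/(λ_1+λ_2) = 5.3/8.3 ≈ 0.6386.
So K ~ Binomial(3, 5.3/8.3): P(K = 2) = C(3,2) · (5.3/8.3)^2 · (3/8.3)^1 ≈ 0.4421.

0.4421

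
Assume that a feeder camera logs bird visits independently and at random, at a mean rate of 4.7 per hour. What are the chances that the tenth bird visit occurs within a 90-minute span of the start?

Over the interval, μ = 4.7 × 1.5 = 7.05 (a 90-minute span = 1.5 hours).
The tenth arrival falls in the interval iff at least 10 events occur there: P(S_10 ≤ t) = P(N ≥ 10) = 1 − P(N ≤ 9) ≈ 0.1746.

0.1746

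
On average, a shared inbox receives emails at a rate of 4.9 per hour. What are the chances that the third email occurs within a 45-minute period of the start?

Over the interval, μ = 4.9 × 0.75 = 3.675 (a 45-minute period = 0.75 hours).
The third arrival falls in the interval iff at least 3 events occur there: P(S_3 ≤ t) = P(N ≥ 3) = 1 − P(N ≤ 2) ≈ 0.7103.

0.7103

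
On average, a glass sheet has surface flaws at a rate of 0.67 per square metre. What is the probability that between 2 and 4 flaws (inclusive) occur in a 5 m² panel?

Over the interval, μ = 0.67 × 5 = 3.35 (a 5 m² panel = 5 square metres).
P(2 ≤ N ≤ 4) = Σ_{j=2}^{4} e^(−3.35) · 3.35^j/j! ≈ 0.6008.

0.6008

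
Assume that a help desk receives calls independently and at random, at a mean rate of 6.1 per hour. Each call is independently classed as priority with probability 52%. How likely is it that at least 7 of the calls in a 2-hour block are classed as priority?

0.4488

Thinning: the calls that are classed as priority themselves form a Poisson process with rate 0.52 × 6.1 = 3.172 per hour.
Over the interval, μ = 3.172 × 2 = 6.344 (a 2-hour block = 2 hours).
P(N ≥ 7) = 1 − P(N ≤ 6) ≈ 0.4488.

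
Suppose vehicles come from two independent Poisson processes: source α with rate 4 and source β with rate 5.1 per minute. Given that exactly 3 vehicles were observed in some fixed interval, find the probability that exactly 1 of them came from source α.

0.4142

Given the total, each event is independently from source α with probability p = λ_α/(λ_α+λ_β) = 4/9.1 ≈ 0.4396.
So K ~ Binomial(3, 4/9.1): P(K = 1) = C(3,1) · (4/9.1)^1 · (5.1/9.1)^2 ≈ 0.4142.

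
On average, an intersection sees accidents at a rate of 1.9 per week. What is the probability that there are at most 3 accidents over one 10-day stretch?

Over the interval, μ = 1.9 × 10/7 ≈ 2.71429 (a 10-day stretch = 10/7 weeks).
P(N ≤ 3) = Σ_{j=0}^{3} e^(−μ) μ^j/j! ≈ 0.7109.

0.7109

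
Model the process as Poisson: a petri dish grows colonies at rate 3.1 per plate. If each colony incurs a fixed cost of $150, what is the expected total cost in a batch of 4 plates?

E[N] = 3.1 × 4 = 12.4 (a batch of 4 plates = 4 plates); E[cost] = 12.4 × $150 = $1860.

$1860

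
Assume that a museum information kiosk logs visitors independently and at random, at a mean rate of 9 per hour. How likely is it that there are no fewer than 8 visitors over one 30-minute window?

0.0866

Over the interval, μ = 9 × 0.5 = 4.5 (a 30-minute window = 0.5 hours).
P(N ≥ 8) = 1 − P(N ≤ 7) = 1 − Σ_{j=0}^{7} e^(−μ) μ^j/j! ≈ 0.0866.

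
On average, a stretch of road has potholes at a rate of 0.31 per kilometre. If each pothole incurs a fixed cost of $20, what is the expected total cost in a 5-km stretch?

$31

E[N] = 0.31 × 5 = 1.55 (a 5-km stretch = 5 kilometres); E[cost] = 1.55 × $20 = $31.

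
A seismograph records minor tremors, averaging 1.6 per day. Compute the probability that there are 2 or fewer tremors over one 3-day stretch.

0.1425

Over the interval, μ = 1.6 × 3 = 4.8 (a 3-day stretch = 3 days).
P(N ≤ 2) = Σ_{j=0}^{2} e^(−μ) μ^j/j! ≈ 0.1425.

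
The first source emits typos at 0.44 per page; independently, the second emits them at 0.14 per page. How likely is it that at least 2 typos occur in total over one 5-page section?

0.7854

Independent Poisson processes superpose: combined rate λ = 0.44 + 0.14 = 0.58 per page.
Over the interval, μ = 0.58 × 5 = 2.9 (a 5-page section = 5 pages).
P(N ≥ 2) = 1 − P(N ≤ 1) ≈ 0.7854.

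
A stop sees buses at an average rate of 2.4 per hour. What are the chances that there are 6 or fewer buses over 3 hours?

0.4204

Over the interval, μ = 2.4 × 3 = 7.2 (3 hours).
P(N ≤ 6) = Σ_{j=0}^{6} e^(−μ) μ^j/j! ≈ 0.4204.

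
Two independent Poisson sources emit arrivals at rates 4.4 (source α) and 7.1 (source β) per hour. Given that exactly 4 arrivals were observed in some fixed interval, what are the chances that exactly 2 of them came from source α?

Given the total, each event is independently from source α with probability p = λ_α/(λ_α+λ_β) = 4.4/11.5 ≈ 0.3826.
So K ~ Binomial(4, 4.4/11.5): P(K = 2) = C(4,2) · (4.4/11.5)^2 · (7.1/11.5)^2 ≈ 0.3348.

0.3348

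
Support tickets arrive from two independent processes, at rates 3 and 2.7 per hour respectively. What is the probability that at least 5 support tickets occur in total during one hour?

0.6728

Independent Poisson processes superpose: combined rate λ = 3 + 2.7 = 5.7 per hour.
So μ = 5.7.
P(N ≥ 5) = 1 − P(N ≤ 4) ≈ 0.6728.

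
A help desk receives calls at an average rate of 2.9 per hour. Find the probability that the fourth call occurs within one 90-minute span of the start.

0.6318

Over the interval, μ = 2.9 × 1.5 = 4.35 (a 90-minute span = 1.5 hours).
The fourth arrival falls in the interval iff at least 4 events occur there: P(S_4 ≤ t) = P(N ≥ 4) = 1 − P(N ≤ 3) ≈ 0.6318.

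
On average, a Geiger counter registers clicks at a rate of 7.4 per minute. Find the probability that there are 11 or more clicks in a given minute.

0.1293

With mean μ = 7.4 per minute,
P(N ≥ 11) = 1 − P(N ≤ 10) = 1 − Σ_{j=0}^{10} e^(−μ) μ^j/j! ≈ 0.1293.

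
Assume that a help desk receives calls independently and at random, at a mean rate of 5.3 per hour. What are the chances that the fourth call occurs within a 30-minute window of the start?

Over the interval, μ = 5.3 × 0.5 = 2.65 (a 30-minute window = 0.5 hours).
The fourth arrival falls in the interval iff at least 4 events occur there: P(S_4 ≤ t) = P(N ≥ 4) = 1 − P(N ≤ 3) ≈ 0.2749.

0.2749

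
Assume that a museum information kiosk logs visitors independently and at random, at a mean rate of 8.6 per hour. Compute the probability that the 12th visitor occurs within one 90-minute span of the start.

Over the interval, μ = 8.6 × 1.5 = 12.9 (a 90-minute span = 1.5 hours).
The 12th arrival falls in the interval iff at least 12 events occur there: P(S_12 ≤ t) = P(N ≥ 12) = 1 − P(N ≤ 11) ≈ 0.6366.

0.6366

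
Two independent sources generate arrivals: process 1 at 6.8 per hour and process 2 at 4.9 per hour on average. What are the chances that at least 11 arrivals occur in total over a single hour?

Independent Poisson processes superpose: combined rate λ = 6.8 + 4.9 = 11.7 per hour.
So μ = 11.7.
P(N ≥ 11) = 1 − P(N ≤ 10) ≈ 0.6206.

0.6206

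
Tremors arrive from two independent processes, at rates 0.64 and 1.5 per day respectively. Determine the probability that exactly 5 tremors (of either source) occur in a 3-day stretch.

0.1480

Independent Poisson processes superpose: combined rate λ = 0.64 + 1.5 = 2.14 per day.
Over the interval, μ = 2.14 × 3 = 6.42 (a 3-day stretch = 3 days).
P(N = 5) = e^(−6.42) · 6.42^5/5! ≈ 0.1480.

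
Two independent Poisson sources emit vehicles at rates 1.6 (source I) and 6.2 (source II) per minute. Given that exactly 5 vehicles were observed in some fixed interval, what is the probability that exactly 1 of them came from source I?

0.4094

Given the total, each event is independently from source I with probability p = λ_I/(λ_I+λ_II) = 1.6/7.8 ≈ 0.2051.
So K ~ Binomial(5, 1.6/7.8): P(K = 1) = C(5,1) · (1.6/7.8)^1 · (6.2/7.8)^4 ≈ 0.4094.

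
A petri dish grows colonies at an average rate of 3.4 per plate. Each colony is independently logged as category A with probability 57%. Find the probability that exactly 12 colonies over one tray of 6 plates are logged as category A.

0.1137

Thinning: the colonies that are logged as category A themselves form a Poisson process with rate 0.57 × 3.4 = 1.938 per plate.
Over the interval, μ = 1.938 × 6 = 11.628 (a tray of 6 plates = 6 plates).
P(N = 12) = e^(−11.628) · 11.628^12/12! ≈ 0.1137.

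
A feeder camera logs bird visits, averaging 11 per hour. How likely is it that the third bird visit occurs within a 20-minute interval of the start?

0.7089

Over the interval, μ = 11 × 1/3 ≈ 3.66667 (a 20-minute interval = 1/3 hours).
The third arrival falls in the interval iff at least 3 events occur there: P(S_3 ≤ t) = P(N ≥ 3) = 1 − P(N ≤ 2) ≈ 0.7089.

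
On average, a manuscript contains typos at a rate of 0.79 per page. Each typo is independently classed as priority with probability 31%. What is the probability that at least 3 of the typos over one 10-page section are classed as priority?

Thinning: the typos that are classed as priority themselves form a Poisson process with rate 0.31 × 0.79 = 0.2449 per page.
Over the interval, μ = 0.2449 × 10 = 2.449 (a 10-page section = 10 pages).
P(N ≥ 3) = 1 − P(N ≤ 2) ≈ 0.4430.

0.4430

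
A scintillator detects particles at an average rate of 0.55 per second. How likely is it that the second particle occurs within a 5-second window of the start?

Over the interval, μ = 0.55 × 5 = 2.75 (a 5-second window = 5 seconds).
The second arrival falls in the interval iff at least 2 events occur there: P(S_2 ≤ t) = P(N ≥ 2) = 1 − P(N ≤ 1) ≈ 0.7603.

0.7603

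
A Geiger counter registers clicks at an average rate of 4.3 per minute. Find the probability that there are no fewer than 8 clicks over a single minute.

With mean μ = 4.3 per minute,
P(N ≥ 8) = 1 − P(N ≤ 7) = 1 − Σ_{j=0}^{7} e^(−μ) μ^j/j! ≈ 0.0710.

0.0710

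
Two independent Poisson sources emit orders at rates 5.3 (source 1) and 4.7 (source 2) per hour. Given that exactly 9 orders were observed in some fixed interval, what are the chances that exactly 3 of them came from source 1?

0.1348

Given the total, each event is independently from source 1 with probability p = λ_1/(λ_1+λ_2) = 5.3/10 = 0.5300.
So K ~ Binomial(9, 5.3/10): P(K = 3) = C(9,3) · (5.3/10)^3 · (4.7/10)^6 ≈ 0.1348.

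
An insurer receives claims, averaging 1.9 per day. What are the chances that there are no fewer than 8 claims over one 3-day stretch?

Over the interval, μ = 1.9 × 3 = 5.7 (a 3-day stretch = 3 days).
P(N ≥ 8) = 1 − P(N ≤ 7) = 1 − Σ_{j=0}^{7} e^(−μ) μ^j/j! ≈ 0.2159.

0.2159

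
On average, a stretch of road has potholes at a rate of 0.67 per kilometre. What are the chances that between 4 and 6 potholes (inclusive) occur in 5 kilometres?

0.3763

Over the interval, μ = 0.67 × 5 = 3.35 (5 kilometres).
P(4 ≤ N ≤ 6) = Σ_{j=4}^{6} e^(−3.35) · 3.35^j/j! ≈ 0.3763.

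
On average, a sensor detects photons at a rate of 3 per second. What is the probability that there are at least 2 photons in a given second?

0.8009

With mean μ = 3 per second,
P(N ≥ 2) = 1 − P(N ≤ 1) = 1 − Σ_{j=0}^{1} e^(−μ) μ^j/j! ≈ 0.8009.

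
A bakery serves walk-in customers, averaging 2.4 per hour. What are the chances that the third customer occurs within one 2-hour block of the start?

Over the interval, μ = 2.4 × 2 = 4.8 (a 2-hour block = 2 hours).
The third arrival falls in the interval iff at least 3 events occur there: P(S_3 ≤ t) = P(N ≥ 3) = 1 − P(N ≤ 2) ≈ 0.8575.

0.8575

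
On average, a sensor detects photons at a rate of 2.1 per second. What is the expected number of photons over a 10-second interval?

E[N] = λt = 2.1 × 10 = 21 (a 10-second interval = 10 seconds).

21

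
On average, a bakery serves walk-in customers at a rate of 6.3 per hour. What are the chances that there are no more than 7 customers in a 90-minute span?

Over the interval, μ = 6.3 × 1.5 = 9.45 (a 90-minute span = 1.5 hours).
P(N ≤ 7) = Σ_{j=0}^{7} e^(−μ) μ^j/j! ≈ 0.2739.

0.2739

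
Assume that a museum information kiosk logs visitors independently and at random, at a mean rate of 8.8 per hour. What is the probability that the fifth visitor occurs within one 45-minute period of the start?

0.7873

Over the interval, μ = 8.8 × 0.75 = 6.6 (a 45-minute period = 0.75 hours).
The fifth arrival falls in the interval iff at least 5 events occur there: P(S_5 ≤ t) = P(N ≥ 5) = 1 − P(N ≤ 4) ≈ 0.7873.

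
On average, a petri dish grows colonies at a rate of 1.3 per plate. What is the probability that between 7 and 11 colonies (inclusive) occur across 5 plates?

0.4396

Over the interval, μ = 1.3 × 5 = 6.5 (5 plates).
P(7 ≤ N ≤ 11) = Σ_{j=7}^{11} e^(−6.5) · 6.5^j/j! ≈ 0.4396.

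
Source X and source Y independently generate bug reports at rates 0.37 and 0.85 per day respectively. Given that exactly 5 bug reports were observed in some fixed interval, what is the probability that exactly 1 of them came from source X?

Given the total, each event is independently from source X with probability p = λ_X/(λ_X+λ_Y) = 0.37/1.22 ≈ 0.3033.
So K ~ Binomial(5, 0.37/1.22): P(K = 1) = C(5,1) · (0.37/1.22)^1 · (0.85/1.22)^4 ≈ 0.3573.

0.3573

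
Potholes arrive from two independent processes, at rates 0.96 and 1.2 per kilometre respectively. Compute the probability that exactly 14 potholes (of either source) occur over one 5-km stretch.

Independent Poisson processes superpose: combined rate λ = 0.96 + 1.2 = 2.16 per kilometre.
Over the interval, μ = 2.16 × 5 = 10.8 (a 5-km stretch = 5 kilometres).
P(N = 14) = e^(−10.8) · 10.8^14/14! ≈ 0.0687.

0.0687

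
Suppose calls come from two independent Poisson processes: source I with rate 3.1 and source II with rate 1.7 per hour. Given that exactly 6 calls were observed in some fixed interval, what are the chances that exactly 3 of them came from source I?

Given the total, each event is independently from source I with probability p = λ_I/(λ_I+λ_II) = 3.1/4.8 ≈ 0.6458.
So K ~ Binomial(6, 3.1/4.8): P(K = 3) = C(6,3) · (3.1/4.8)^3 · (1.7/4.8)^3 ≈ 0.2393.

0.2393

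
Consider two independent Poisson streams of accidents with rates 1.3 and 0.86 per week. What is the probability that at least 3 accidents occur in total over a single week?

Independent Poisson processes superpose: combined rate λ = 1.3 + 0.86 = 2.16 per week.
So μ = 2.16.
P(N ≥ 3) = 1 − P(N ≤ 2) ≈ 0.3665.

0.3665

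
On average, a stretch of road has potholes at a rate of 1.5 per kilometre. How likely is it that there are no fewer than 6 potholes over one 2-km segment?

0.0839

Over the interval, μ = 1.5 × 2 = 3 (a 2-km segment = 2 kilometres).
P(N ≥ 6) = 1 − P(N ≤ 5) = 1 − Σ_{j=0}^{5} e^(−μ) μ^j/j! ≈ 0.0839.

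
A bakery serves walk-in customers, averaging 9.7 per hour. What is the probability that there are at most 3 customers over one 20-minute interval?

Over the interval, μ = 9.7 × 1/3 ≈ 3.23333 (a 20-minute interval = 1/3 hours).
P(N ≤ 3) = Σ_{j=0}^{3} e^(−μ) μ^j/j! ≈ 0.5951.

0.5951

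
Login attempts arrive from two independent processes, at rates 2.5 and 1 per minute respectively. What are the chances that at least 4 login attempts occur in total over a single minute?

Independent Poisson processes superpose: combined rate λ = 2.5 + 1 = 3.5 per minute.
So μ = 3.5.
P(N ≥ 4) = 1 − P(N ≤ 3) ≈ 0.4634.

0.4634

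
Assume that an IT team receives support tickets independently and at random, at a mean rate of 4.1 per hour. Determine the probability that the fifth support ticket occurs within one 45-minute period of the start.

Over the interval, μ = 4.1 × 0.75 = 3.075 (a 45-minute period = 0.75 hours).
The fifth arrival falls in the interval iff at least 5 events occur there: P(S_5 ≤ t) = P(N ≥ 5) = 1 − P(N ≤ 4) ≈ 0.1975.

0.1975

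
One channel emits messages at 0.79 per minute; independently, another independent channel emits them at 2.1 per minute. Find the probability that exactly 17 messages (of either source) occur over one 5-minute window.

Independent Poisson processes superpose: combined rate λ = 0.79 + 2.1 = 2.89 per minute.
Over the interval, μ = 2.89 × 5 = 14.45 (a 5-minute window = 5 minutes).
P(N = 17) = e^(−14.45) · 14.45^17/17! ≈ 0.0778.

0.0778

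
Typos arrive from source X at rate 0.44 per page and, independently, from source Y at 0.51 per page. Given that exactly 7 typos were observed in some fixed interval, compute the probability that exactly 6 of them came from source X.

0.0371

Given the total, each event is independently from source X with probability p = λ_X/(λ_X+λ_Y) = 0.44/0.95 ≈ 0.4632.
So K ~ Binomial(7, 0.44/0.95): P(K = 6) = C(7,6) · (0.44/0.95)^6 · (0.51/0.95)^1 ≈ 0.0371.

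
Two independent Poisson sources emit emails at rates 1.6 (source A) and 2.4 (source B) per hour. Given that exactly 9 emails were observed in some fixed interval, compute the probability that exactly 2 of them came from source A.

Given the total, each event is independently from source A with probability p = λ_A/(λ_A+λ_B) = 1.6/4 = 0.4000.
So K ~ Binomial(9, 1.6/4): P(K = 2) = C(9,2) · (1.6/4)^2 · (2.4/4)^7 ≈ 0.1612.

0.1612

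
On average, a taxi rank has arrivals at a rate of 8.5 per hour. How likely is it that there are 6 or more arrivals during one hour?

0.8504

With mean μ = 8.5 per hour,
P(N ≥ 6) = 1 − P(N ≤ 5) = 1 − Σ_{j=0}^{5} e^(−μ) μ^j/j! ≈ 0.8504.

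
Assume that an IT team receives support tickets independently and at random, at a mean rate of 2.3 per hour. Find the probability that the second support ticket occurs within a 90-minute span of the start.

Over the interval, μ = 2.3 × 1.5 = 3.45 (a 90-minute span = 1.5 hours).
The second arrival falls in the interval iff at least 2 events occur there: P(S_2 ≤ t) = P(N ≥ 2) = 1 − P(N ≤ 1) ≈ 0.8587.

0.8587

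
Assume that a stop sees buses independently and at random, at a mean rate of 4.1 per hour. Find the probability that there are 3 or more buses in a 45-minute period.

0.5934

Over the interval, μ = 4.1 × 0.75 = 3.075 (a 45-minute period = 0.75 hours).
P(N ≥ 3) = 1 − P(N ≤ 2) = 1 − Σ_{j=0}^{2} e^(−μ) μ^j/j! ≈ 0.5934.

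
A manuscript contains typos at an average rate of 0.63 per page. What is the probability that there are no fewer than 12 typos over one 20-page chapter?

Over the interval, μ = 0.63 × 20 = 12.6 (a 20-page chapter = 20 pages).
P(N ≥ 12) = 1 − P(N ≤ 11) = 1 − Σ_{j=0}^{11} e^(−μ) μ^j/j! ≈ 0.6050.

0.6050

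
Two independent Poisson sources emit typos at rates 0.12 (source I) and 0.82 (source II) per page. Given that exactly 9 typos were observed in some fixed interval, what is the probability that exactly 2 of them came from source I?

0.2255

Given the total, each event is independently from source I with probability p = λ_I/(λ_I+λ_II) = 0.12/0.94 ≈ 0.1277.
So K ~ Binomial(9, 0.12/0.94): P(K = 2) = C(9,2) · (0.12/0.94)^2 · (0.82/0.94)^7 ≈ 0.2255.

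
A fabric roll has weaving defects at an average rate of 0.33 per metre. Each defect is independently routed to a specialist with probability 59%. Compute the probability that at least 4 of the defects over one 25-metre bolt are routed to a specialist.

0.7159

Thinning: the defects that are routed to a specialist themselves form a Poisson process with rate 0.59 × 0.33 = 0.1947 per metre.
Over the interval, μ = 0.1947 × 25 = 4.8675 (a 25-metre bolt = 25 metres).
P(N ≥ 4) = 1 − P(N ≤ 3) ≈ 0.7159.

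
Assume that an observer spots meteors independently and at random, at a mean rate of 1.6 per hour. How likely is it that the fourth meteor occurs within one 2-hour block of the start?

Over the interval, μ = 1.6 × 2 = 3.2 (a 2-hour block = 2 hours).
The fourth arrival falls in the interval iff at least 4 events occur there: P(S_4 ≤ t) = P(N ≥ 4) = 1 − P(N ≤ 3) ≈ 0.3975.

0.3975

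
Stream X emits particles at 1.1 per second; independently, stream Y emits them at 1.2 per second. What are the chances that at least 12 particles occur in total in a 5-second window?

0.4802

Independent Poisson processes superpose: combined rate λ = 1.1 + 1.2 = 2.3 per second.
Over the interval, μ = 2.3 × 5 = 11.5 (a 5-second window = 5 seconds).
P(N ≥ 12) = 1 − P(N ≤ 11) ≈ 0.4802.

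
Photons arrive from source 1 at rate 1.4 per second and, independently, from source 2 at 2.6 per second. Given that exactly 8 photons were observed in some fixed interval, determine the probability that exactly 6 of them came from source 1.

Given the total, each event is independently from source 1 with probability p = λ_1/(λ_1+λ_2) = 1.4/4 = 0.3500.
So K ~ Binomial(8, 1.4/4): P(K = 6) = C(8,6) · (1.4/4)^6 · (2.6/4)^2 ≈ 0.0217.

0.0217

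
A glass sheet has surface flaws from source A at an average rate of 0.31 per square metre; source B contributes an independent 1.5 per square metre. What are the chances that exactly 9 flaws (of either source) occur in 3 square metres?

Independent Poisson processes superpose: combined rate λ = 0.31 + 1.5 = 1.81 per square metre.
Over the interval, μ = 1.81 × 3 = 5.43 (3 square metres).
P(N = 9) = e^(−5.43) · 5.43^9/9! ≈ 0.0496.

0.0496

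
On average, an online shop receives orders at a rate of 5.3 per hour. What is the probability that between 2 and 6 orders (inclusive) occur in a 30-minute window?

Over the interval, μ = 5.3 × 0.5 = 2.65 (a 30-minute window = 0.5 hours).
P(2 ≤ N ≤ 6) = Σ_{j=2}^{6} e^(−2.65) · 2.65^j/j! ≈ 0.7233.

0.7233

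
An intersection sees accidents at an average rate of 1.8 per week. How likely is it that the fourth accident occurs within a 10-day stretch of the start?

Over the interval, μ = 1.8 × 10/7 ≈ 2.57143 (a 10-day stretch = 10/7 weeks).
The fourth arrival falls in the interval iff at least 4 events occur there: P(S_4 ≤ t) = P(N ≥ 4) = 1 − P(N ≤ 3) ≈ 0.2578.

0.2578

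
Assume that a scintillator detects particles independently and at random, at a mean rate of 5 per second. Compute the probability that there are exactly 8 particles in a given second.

0.0653

With mean μ = 5 per second,
P(N = 8) = e^(−μ) μ^8/8! = e^(−5) · 5^8/40320 ≈ 0.0653.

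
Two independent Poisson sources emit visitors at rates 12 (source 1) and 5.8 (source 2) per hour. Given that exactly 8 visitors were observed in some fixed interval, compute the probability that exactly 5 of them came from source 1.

0.2698

Given the total, each event is independently from source 1 with probability p = λ_1/(λ_1+λ_2) = 12/17.8 ≈ 0.6742.
So K ~ Binomial(8, 12/17.8): P(K = 5) = C(8,5) · (12/17.8)^5 · (5.8/17.8)^3 ≈ 0.2698.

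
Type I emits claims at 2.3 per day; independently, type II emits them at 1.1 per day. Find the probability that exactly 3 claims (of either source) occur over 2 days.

Independent Poisson processes superpose: combined rate λ = 2.3 + 1.1 = 3.4 per day.
Over the interval, μ = 3.4 × 2 = 6.8 (2 days).
P(N = 3) = e^(−6.8) · 6.8^3/3! ≈ 0.0584.

0.0584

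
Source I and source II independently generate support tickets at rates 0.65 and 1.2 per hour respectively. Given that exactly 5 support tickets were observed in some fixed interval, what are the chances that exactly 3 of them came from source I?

0.1825

Given the total, each event is independently from source I with probability p = λ_I/(λ_I+λ_II) = 0.65/1.85 ≈ 0.3514.
So K ~ Binomial(5, 0.65/1.85): P(K = 3) = C(5,3) · (0.65/1.85)^3 · (1.2/1.85)^2 ≈ 0.1825.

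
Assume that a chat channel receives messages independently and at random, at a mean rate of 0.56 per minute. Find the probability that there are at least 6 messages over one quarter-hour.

0.8427

Over the interval, μ = 0.56 × 15 = 8.4 (a quarter-hour = 15 minutes).
P(N ≥ 6) = 1 − P(N ≤ 5) = 1 − Σ_{j=0}^{5} e^(−μ) μ^j/j! ≈ 0.8427.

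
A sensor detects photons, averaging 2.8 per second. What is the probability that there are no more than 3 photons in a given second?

With mean μ = 2.8 per second,
P(N ≤ 3) = Σ_{j=0}^{3} e^(−μ) μ^j/j! ≈ 0.6919.

0.6919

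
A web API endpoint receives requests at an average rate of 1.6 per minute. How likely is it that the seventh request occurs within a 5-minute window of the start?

0.6866

Over the interval, μ = 1.6 × 5 = 8 (a 5-minute window = 5 minutes).
The seventh arrival falls in the interval iff at least 7 events occur there: P(S_7 ≤ t) = P(N ≥ 7) = 1 − P(N ≤ 6) ≈ 0.6866.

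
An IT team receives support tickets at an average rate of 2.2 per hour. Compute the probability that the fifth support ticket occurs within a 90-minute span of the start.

0.2374

Over the interval, μ = 2.2 × 1.5 = 3.3 (a 90-minute span = 1.5 hours).
The fifth arrival falls in the interval iff at least 5 events occur there: P(S_5 ≤ t) = P(N ≥ 5) = 1 − P(N ≤ 4) ≈ 0.2374.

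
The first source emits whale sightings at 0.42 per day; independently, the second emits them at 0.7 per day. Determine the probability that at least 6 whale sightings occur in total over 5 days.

Independent Poisson processes superpose: combined rate λ = 0.42 + 0.7 = 1.12 per day.
Over the interval, μ = 1.12 × 5 = 5.6 (5 days).
P(N ≥ 6) = 1 − P(N ≤ 5) ≈ 0.4881.

0.4881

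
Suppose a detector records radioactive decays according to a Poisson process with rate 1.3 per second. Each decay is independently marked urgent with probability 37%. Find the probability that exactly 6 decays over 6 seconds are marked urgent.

Thinning: the decays that are marked urgent themselves form a Poisson process with rate 0.37 × 1.3 = 0.481 per second.
Over the interval, μ = 0.481 × 6 = 2.886 (6 seconds).
P(N = 6) = e^(−2.886) · 2.886^6/6! ≈ 0.0448.

0.0448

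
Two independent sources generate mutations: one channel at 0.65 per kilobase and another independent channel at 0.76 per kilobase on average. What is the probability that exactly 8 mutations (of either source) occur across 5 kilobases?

0.1313

Independent Poisson processes superpose: combined rate λ = 0.65 + 0.76 = 1.41 per kilobase.
Over the interval, μ = 1.41 × 5 = 7.05 (5 kilobases).
P(N = 8) = e^(−7.05) · 7.05^8/8! ≈ 0.1313.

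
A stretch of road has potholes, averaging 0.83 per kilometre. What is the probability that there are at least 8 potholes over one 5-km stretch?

Over the interval, μ = 0.83 × 5 = 4.15 (a 5-km stretch = 5 kilometres).
P(N ≥ 8) = 1 − P(N ≤ 7) = 1 − Σ_{j=0}^{7} e^(−μ) μ^j/j! ≈ 0.0606.

0.0606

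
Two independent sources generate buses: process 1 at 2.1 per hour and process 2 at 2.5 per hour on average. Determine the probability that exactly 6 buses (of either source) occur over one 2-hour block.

0.0851

Independent Poisson processes superpose: combined rate λ = 2.1 + 2.5 = 4.6 per hour.
Over the interval, μ = 4.6 × 2 = 9.2 (a 2-hour block = 2 hours).
P(N = 6) = e^(−9.2) · 9.2^6/6! ≈ 0.0851.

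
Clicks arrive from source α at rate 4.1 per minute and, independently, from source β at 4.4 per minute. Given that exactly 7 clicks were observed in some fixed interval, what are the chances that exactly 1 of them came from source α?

0.0650

Given the total, each event is independently from source α with probability p = λ_α/(λ_α+λ_β) = 4.1/8.5 ≈ 0.4824.
So K ~ Binomial(7, 4.1/8.5): P(K = 1) = C(7,1) · (4.1/8.5)^1 · (4.4/8.5)^6 ≈ 0.0650.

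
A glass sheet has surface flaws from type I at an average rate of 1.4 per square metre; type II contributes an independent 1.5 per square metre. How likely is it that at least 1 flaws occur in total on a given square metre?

Independent Poisson processes superpose: combined rate λ = 1.4 + 1.5 = 2.9 per square metre.
So μ = 2.9.
P(N ≥ 1) = 1 − P(N ≤ 0) ≈ 0.9450.

0.9450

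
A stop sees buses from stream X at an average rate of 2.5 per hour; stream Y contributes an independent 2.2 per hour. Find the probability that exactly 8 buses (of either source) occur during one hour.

0.0537

Independent Poisson processes superpose: combined rate λ = 2.5 + 2.2 = 4.7 per hour.
So μ = 4.7.
P(N = 8) = e^(−4.7) · 4.7^8/8! ≈ 0.0537.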